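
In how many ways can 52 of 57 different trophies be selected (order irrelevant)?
C(57,52) = 57!/(52!×5!) = 4187106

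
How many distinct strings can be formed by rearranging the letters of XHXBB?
5! / (2! × 1! × 2!) = 30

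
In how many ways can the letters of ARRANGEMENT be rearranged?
11! / (2! × 2! × 2! × 1! × 2! × 1! × 1!) = 2494800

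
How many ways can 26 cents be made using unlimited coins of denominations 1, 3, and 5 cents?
Coefficient of x^26 in 1/(1-x^1) · 1/(1-x^3) · 1/(1-x^5). Case on j = number of 5-cent coins (j = 0..5); remainder r = 26 - 5j is made from {1,3} in ⌊r/3⌋+1 ways. r = 26, 21, 16, 11, 6, 1 → 9 + 8 + 6 + 4 + 3 + 1 = 31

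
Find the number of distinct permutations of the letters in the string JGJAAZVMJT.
10! / (2! × 3! × 1! × 1! × 1! × 1! × 1!) = 302400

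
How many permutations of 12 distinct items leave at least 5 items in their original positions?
Exactly j fixed points: C(12,j)·!(12-j); sum over j ≥ 5 (derangement numbers via !m = (m-1)·(!(m-1) + !(m-2)): !0..!7 = 1, 0, 1, 2, 9, 44, 265, 1854). Σ_{j=5}^{12} C(12,j)·!(12-j) = C(12,5)·!7 + C(12,6)·!6 + C(12,7)·!5 + C(12,8)·!4 + C(12,9)·!3 + C(12,10)·!2 + C(12,11)·!1 + C(12,12)·!0 = 792·1854 + 924·265 + 792·44 + 495·9 + 220·2 + 66·1 + 12·0 + 1·1 = 1753038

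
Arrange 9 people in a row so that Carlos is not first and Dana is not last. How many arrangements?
By inclusion-exclusion: 9! - 2×(9-1)! + (9-2)! = 362880 - 80640 + 5040 = 287280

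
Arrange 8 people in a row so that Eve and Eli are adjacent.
Treat as block: (8-1)! × 2! = 5040 × 2 = 10080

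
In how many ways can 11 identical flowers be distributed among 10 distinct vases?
C(11+10-1, 10-1) = C(20, 9) = 167960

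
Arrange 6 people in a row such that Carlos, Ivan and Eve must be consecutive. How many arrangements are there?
Treat the 3 as one block: (6-3+1)! × 3! = 24 × 6 = 144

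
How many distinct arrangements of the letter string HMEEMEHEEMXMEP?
14! / (4! × 1! × 1! × 6! × 2!) = 2522520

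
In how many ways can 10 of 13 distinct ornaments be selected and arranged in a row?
P(13,10) = 13!/(13-10)! = 1037836800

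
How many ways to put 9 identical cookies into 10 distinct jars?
C(9+10-1, 10-1) = C(18, 9) = 48620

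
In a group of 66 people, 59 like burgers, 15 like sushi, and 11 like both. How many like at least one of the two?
|A∪B| = |A| + |B| - |A∩B| = 59 + 15 - 11 = 63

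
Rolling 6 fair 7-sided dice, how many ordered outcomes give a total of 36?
Coefficient of x^36 in (x + x² + ... + x^7)^6. By inclusion-exclusion on dice exceeding 7: Σ_j (-1)^j C(6,j)·C(36-1-7j, 5) = C(6,0)·C(35,5) - C(6,1)·C(28,5) + C(6,2)·C(21,5) - C(6,3)·C(14,5) + C(6,4)·C(7,5) = 1·324632 - 6·98280 + 15·20349 - 20·2002 + 15·21 = 462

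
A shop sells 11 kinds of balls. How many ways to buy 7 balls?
C(7+11-1, 11-1) = C(17, 10) = 19448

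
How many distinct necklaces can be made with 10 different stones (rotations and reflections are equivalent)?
(10-1)!/2 = 362880/2 = 181440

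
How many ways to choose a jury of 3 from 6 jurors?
C(6,3) = 6!/(3!×3!) = 20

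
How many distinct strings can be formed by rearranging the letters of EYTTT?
5! / (3! × 1! × 1!) = 20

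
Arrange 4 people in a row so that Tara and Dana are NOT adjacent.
Total - adjacent = 4! - (4-1)!×2 = 24 - 12 = 12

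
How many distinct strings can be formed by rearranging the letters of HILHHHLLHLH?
11! / (1! × 4! × 6!) = 2310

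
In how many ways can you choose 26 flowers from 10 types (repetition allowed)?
C(26+10-1, 10-1) = C(35, 9) = 70607460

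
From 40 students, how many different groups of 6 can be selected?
C(40,6) = 40!/(6!×34!) = 3838380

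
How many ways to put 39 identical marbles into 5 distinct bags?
C(39+5-1, 5-1) = C(43, 4) = 123410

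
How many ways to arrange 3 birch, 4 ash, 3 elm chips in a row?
10! / (3! × 4! × 3!) = 4200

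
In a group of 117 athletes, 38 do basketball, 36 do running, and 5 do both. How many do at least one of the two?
|A∪B| = |A| + |B| - |A∩B| = 38 + 36 - 5 = 69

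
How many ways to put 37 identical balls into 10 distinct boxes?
C(37+10-1, 10-1) = C(46, 9) = 1101716330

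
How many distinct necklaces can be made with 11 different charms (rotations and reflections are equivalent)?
(11-1)!/2 = 3628800/2 = 1814400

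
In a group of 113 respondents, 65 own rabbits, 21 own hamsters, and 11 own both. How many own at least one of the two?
|A∪B| = |A| + |B| - |A∩B| = 65 + 21 - 11 = 75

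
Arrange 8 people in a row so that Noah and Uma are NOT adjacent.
Total - adjacent = 8! - (8-1)!×2 = 40320 - 10080 = 30240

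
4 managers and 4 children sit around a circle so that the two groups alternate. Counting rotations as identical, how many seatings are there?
Fix one of the managers: (4-1)! ways for the remaining managers, × 4! ways for the children = 6 × 24 = 144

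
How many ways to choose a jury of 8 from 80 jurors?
C(80,8) = 80!/(8!×72!) = 28987537150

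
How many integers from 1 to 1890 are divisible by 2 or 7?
⌊1890/2⌋ + ⌊1890/7⌋ - ⌊1890/14⌋ = 945 + 270 - 135 = 1080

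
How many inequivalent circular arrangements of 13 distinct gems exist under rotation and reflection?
(13-1)!/2 = 479001600/2 = 239500800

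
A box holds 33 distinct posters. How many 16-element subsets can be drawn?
C(33,16) = 33!/(16!×17!) = 1166803110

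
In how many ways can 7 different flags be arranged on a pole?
7! = 5040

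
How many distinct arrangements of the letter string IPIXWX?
6! / (1! × 2! × 1! × 2!) = 180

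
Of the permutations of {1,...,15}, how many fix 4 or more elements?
Exactly j fixed points: C(15,j)·!(15-j); sum over j ≥ 4 (derangement numbers via !m = (m-1)·(!(m-1) + !(m-2)): !0..!11 = 1, 0, 1, 2, 9, 44, 265, 1854, 14833, 133496, 1334961, 14684570). Σ_{j=4}^{15} C(15,j)·!(15-j) = C(15,4)·!11 + C(15,5)·!10 + C(15,6)·!9 + C(15,7)·!8 + C(15,8)·!7 + C(15,9)·!6 + C(15,10)·!5 + C(15,11)·!4 + C(15,12)·!3 + C(15,13)·!2 + C(15,14)·!1 + C(15,15)·!0 = 1365·14684570 + 3003·1334961 + 5005·133496 + 6435·14833 + 6435·1854 + 5005·265 + 3003·44 + 1365·9 + 455·2 + 105·1 + 15·0 + 1·1 = 24830326016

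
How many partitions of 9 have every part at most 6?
Let r_j(i) = number of partitions of i into parts ≤ j, for i = 0..9. r_1(i) = 1 for all i; r_j(i) = r_{j-1}(i) + r_j(i-j). Rows j = 2..6: ≤2: 1 1 2 2 3 3 4 4 5 5; ≤3: 1 1 2 3 4 5 7 8 10 12; ≤4: 1 1 2 3 5 6 9 11 15 18; ≤5: 1 1 2 3 5 7 10 13 18 23; ≤6: 1 1 2 3 5 7 11 14 20 26. r_6(9) = 26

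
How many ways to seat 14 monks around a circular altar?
Circular: fix one position, arrange the rest. (14-1)! = 6227020800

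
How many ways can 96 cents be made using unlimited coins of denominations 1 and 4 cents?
Coefficient of x^96 in 1/(1-x^1) · 1/(1-x^4). Use j coins of 4 for j = 0..⌊96/4⌋ = 24, the rest in 1s: 24 + 1 = 25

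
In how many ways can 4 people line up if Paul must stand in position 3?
Fix one position: (4-1)! = 6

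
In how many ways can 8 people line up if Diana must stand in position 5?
Fix one position: (8-1)! = 5040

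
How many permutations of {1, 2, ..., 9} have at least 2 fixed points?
Exactly j fixed points: C(9,j)·!(9-j); sum over j ≥ 2 (derangement numbers via !m = (m-1)·(!(m-1) + !(m-2)): !0..!7 = 1, 0, 1, 2, 9, 44, 265, 1854). Σ_{j=2}^{9} C(9,j)·!(9-j) = C(9,2)·!7 + C(9,3)·!6 + C(9,4)·!5 + C(9,5)·!4 + C(9,6)·!3 + C(9,7)·!2 + C(9,8)·!1 + C(9,9)·!0 = 36·1854 + 84·265 + 126·44 + 126·9 + 84·2 + 36·1 + 9·0 + 1·1 = 95887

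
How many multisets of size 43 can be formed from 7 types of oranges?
C(43+7-1, 7-1) = C(49, 6) = 13983816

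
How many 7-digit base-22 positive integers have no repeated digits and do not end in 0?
Last digit: 21 nonzero choices. First digit: 20 (nonzero, ≠last). Middle 5: P(20,5) = 1860480. Total = 781401600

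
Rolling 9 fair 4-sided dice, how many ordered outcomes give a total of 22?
Coefficient of x^22 in (x + x² + ... + x^4)^9. By inclusion-exclusion on dice exceeding 4: Σ_j (-1)^j C(9,j)·C(22-1-4j, 8) = C(9,0)·C(21,8) - C(9,1)·C(17,8) + C(9,2)·C(13,8) - C(9,3)·C(9,8) = 1·203490 - 9·24310 + 36·1287 - 84·9 = 30276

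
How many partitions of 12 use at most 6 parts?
By conjugation, equals partitions of 12 into parts ≤ 6. Let r_j(i) = number of partitions of i into parts ≤ j, for i = 0..12. r_1(i) = 1 for all i; r_j(i) = r_{j-1}(i) + r_j(i-j). Rows j = 2..6: ≤2: 1 1 2 2 3 3 4 4 5 5 6 6 7; ≤3: 1 1 2 3 4 5 7 8 10 12 14 16 19; ≤4: 1 1 2 3 5 6 9 11 15 18 23 27 34; ≤5: 1 1 2 3 5 7 10 13 18 23 30 37 47; ≤6: 1 1 2 3 5 7 11 14 20 26 35 44 58. r_6(12) = 58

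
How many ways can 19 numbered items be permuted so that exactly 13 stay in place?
Choose the 13 fixed points C(19,13) = 27132, derange the rest: !6 = Σ_{j=0}^{6} (-1)^j·6!/j! = 720 - 720 + 360 - 120 + 30 - 6 + 1 = 265. Product = 27132 × 265 = 7189980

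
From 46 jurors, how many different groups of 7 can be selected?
C(46,7) = 46!/(7!×39!) = 53524680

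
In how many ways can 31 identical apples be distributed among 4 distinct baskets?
C(31+4-1, 4-1) = C(34, 3) = 5984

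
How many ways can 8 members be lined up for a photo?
8! = 40320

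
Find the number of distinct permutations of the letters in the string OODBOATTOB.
10! / (1! × 4! × 2! × 1! × 2!) = 37800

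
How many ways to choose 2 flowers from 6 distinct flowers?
C(6,2) = 6!/(2!×4!) = 15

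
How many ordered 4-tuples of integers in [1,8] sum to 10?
Coefficient of x^10 in (x + x² + ... + x^8)^4. By inclusion-exclusion on dice exceeding 8: Σ_j (-1)^j C(4,j)·C(10-1-8j, 3) = C(4,0)·C(9,3) = 1·84 = 84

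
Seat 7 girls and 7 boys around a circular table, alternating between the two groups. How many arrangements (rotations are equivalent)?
Fix one of the girls: (7-1)! ways for the remaining girls, × 7! ways for the boys = 720 × 5040 = 3628800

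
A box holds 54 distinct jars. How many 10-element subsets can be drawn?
C(54,10) = 54!/(10!×44!) = 23930713170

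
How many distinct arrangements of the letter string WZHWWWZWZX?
10! / (5! × 3! × 1! × 1!) = 5040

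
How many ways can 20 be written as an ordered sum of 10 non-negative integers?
C(20+10-1, 10-1) = C(29, 9) = 10015005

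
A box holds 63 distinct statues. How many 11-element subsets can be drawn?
C(63,11) = 63!/(11!×52!) = 615790256823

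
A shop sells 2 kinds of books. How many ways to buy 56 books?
C(56+2-1, 2-1) = C(57, 1) = 57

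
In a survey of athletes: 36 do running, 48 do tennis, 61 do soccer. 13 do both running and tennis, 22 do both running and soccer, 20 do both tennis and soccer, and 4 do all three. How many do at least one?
|A∪B∪C| = 36+48+61-13-22-20+4 = 94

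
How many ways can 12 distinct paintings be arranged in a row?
12! = 479001600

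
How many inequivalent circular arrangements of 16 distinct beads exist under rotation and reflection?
(16-1)!/2 = 1307674368000/2 = 653837184000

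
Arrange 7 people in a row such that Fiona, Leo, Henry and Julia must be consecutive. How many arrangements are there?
Treat the 4 as one block: (7-4+1)! × 4! = 24 × 24 = 576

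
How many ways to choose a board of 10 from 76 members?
C(76,10) = 76!/(10!×66!) = 954526728530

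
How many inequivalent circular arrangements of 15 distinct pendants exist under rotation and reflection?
(15-1)!/2 = 87178291200/2 = 43589145600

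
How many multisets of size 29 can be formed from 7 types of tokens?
C(29+7-1, 7-1) = C(35, 6) = 1623160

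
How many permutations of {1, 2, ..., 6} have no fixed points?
!6 = Σ_{j=0}^{6} (-1)^j·6!/j! = 720 - 720 + 360 - 120 + 30 - 6 + 1 = 265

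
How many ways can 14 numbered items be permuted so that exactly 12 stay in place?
Choose the 12 fixed points C(14,12) = 91, derange the rest: !2 = Σ_{j=0}^{2} (-1)^j·2!/j! = 2 - 2 + 1 = 1. Product = 91 × 1 = 91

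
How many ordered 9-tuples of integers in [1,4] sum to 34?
Coefficient of x^34 in (x + x² + ... + x^4)^9. By inclusion-exclusion on dice exceeding 4: Σ_j (-1)^j C(9,j)·C(34-1-4j, 8) = C(9,0)·C(33,8) - C(9,1)·C(29,8) + C(9,2)·C(25,8) - C(9,3)·C(21,8) + C(9,4)·C(17,8) - C(9,5)·C(13,8) + C(9,6)·C(9,8) = 1·13884156 - 9·4292145 + 36·1081575 - 84·203490 + 126·24310 - 126·1287 + 84·9 = 45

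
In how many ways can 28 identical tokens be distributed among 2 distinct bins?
C(28+2-1, 2-1) = C(29, 1) = 29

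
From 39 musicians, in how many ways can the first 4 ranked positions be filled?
P(39,4) = 39!/(39-4)! = 1974024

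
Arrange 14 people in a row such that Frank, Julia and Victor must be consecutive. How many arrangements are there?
Treat the 3 as one block: (14-3+1)! × 3! = 479001600 × 6 = 2874009600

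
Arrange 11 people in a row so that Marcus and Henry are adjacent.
Treat as block: (11-1)! × 2! = 3628800 × 2 = 7257600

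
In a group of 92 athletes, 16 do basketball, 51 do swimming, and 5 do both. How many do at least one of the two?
|A∪B| = |A| + |B| - |A∩B| = 16 + 51 - 5 = 62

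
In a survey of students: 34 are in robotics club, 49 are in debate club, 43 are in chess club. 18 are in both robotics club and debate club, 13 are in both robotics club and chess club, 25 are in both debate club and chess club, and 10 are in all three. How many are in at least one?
|A∪B∪C| = 34+49+43-18-13-25+10 = 80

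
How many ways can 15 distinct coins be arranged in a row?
15! = 1307674368000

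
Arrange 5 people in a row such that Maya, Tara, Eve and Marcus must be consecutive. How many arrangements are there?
Treat the 4 as one block: (5-4+1)! × 4! = 2 × 24 = 48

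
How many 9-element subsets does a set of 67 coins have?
C(67,9) = 67!/(9!×58!) = 42757703560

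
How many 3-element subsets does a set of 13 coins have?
C(13,3) = 13!/(3!×10!) = 286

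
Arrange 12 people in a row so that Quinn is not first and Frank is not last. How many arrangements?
By inclusion-exclusion: 12! - 2×(12-1)! + (12-2)! = 479001600 - 79833600 + 3628800 = 402796800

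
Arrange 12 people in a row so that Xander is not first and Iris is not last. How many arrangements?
By inclusion-exclusion: 12! - 2×(12-1)! + (12-2)! = 479001600 - 79833600 + 3628800 = 402796800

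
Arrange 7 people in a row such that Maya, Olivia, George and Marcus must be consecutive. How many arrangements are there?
Treat the 4 as one block: (7-4+1)! × 4! = 24 × 24 = 576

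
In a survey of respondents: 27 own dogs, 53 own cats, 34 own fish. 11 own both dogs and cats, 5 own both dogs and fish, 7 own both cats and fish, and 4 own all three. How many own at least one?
|A∪B∪C| = 27+53+34-11-5-7+4 = 95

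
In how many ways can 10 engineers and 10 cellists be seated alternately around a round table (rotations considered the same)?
Fix one of the engineers: (10-1)! ways for the remaining engineers, × 10! ways for the cellists = 362880 × 3628800 = 1316818944000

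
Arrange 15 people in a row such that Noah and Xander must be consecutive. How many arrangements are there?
Treat the 2 as one block: (15-2+1)! × 2! = 87178291200 × 2 = 174356582400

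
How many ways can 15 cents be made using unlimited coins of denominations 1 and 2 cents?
Coefficient of x^15 in 1/(1-x^1) · 1/(1-x^2). Use j coins of 2 for j = 0..⌊15/2⌋ = 7, the rest in 1s: 7 + 1 = 8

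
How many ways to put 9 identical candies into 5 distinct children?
C(9+5-1, 5-1) = C(13, 4) = 715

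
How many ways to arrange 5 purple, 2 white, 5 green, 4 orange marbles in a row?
16! / (5! × 2! × 5! × 4!) = 30270240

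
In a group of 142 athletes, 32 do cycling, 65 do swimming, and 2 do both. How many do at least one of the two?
|A∪B| = |A| + |B| - |A∩B| = 32 + 65 - 2 = 95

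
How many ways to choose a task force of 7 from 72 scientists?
C(72,7) = 72!/(7!×65!) = 1473109704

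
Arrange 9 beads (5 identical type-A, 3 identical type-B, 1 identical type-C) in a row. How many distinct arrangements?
9! / (5! × 3! × 1!) = 504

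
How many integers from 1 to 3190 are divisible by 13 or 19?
⌊3190/13⌋ + ⌊3190/19⌋ - ⌊3190/247⌋ = 245 + 167 - 12 = 400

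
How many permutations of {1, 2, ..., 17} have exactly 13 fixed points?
Choose the 13 fixed points C(17,13) = 2380, derange the rest: !4 = Σ_{j=0}^{4} (-1)^j·4!/j! = 24 - 24 + 12 - 4 + 1 = 9. Product = 2380 × 9 = 21420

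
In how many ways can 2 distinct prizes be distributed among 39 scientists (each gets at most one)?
P(39,2) = 39!/(39-2)! = 1482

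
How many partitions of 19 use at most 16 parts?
By conjugation, equals partitions of 19 into parts ≤ 16. Let r_j(i) = number of partitions of i into parts ≤ j, for i = 0..19. r_1(i) = 1 for all i; r_j(i) = r_{j-1}(i) + r_j(i-j). Rows j = 2..16: ≤2: 1 1 2 2 3 3 4 4 5 5 6 6 7 7 8 8 9 9 10 10; ≤3: 1 1 2 3 4 5 7 8 10 12 14 16 19 21 24 27 30 33 37 40; ≤4: 1 1 2 3 5 6 9 11 15 18 23 27 34 39 47 54 64 72 84 94; ≤5: 1 1 2 3 5 7 10 13 18 23 30 37 47 57 70 84 101 119 141 164; ≤6: 1 1 2 3 5 7 11 14 20 26 35 44 58 71 90 110 136 163 199 235; ≤7: 1 1 2 3 5 7 11 15 21 28 38 49 65 82 105 131 164 201 248 300; ≤8: 1 1 2 3 5 7 11 15 22 29 40 52 70 89 116 146 186 230 288 352; ≤9: 1 1 2 3 5 7 11 15 22 30 41 54 73 94 123 157 201 252 318 393; ≤10: 1 1 2 3 5 7 11 15 22 30 42 55 75 97 128 164 212 267 340 423; ≤11: 1 1 2 3 5 7 11 15 22 30 42 56 76 99 131 169 219 278 355 445; ≤12: 1 1 2 3 5 7 11 15 22 30 42 56 77 100 133 172 224 285 366 460; ≤13: 1 1 2 3 5 7 11 15 22 30 42 56 77 101 134 174 227 290 373 471; ≤14: 1 1 2 3 5 7 11 15 22 30 42 56 77 101 135 175 229 293 378 478; ≤15: 1 1 2 3 5 7 11 15 22 30 42 56 77 101 135 176 230 295 381 483; ≤16: 1 1 2 3 5 7 11 15 22 30 42 56 77 101 135 176 231 296 383 486. r_16(19) = 486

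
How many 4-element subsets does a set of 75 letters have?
C(75,4) = 75!/(4!×71!) = 1215450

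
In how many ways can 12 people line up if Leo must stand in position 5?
Fix one position: (12-1)! = 39916800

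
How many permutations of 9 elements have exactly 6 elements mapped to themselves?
Choose the 6 fixed points C(9,6) = 84, derange the rest: !3 = Σ_{j=0}^{3} (-1)^j·3!/j! = 6 - 6 + 3 - 1 = 2. Product = 84 × 2 = 168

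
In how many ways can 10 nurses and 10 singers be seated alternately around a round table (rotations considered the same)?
Fix one of the nurses: (10-1)! ways for the remaining nurses, × 10! ways for the singers = 362880 × 3628800 = 1316818944000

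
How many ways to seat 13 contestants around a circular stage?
Circular: fix one position, arrange the rest. (13-1)! = 479001600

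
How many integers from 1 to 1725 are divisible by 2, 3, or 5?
⌊1725/2⌋+⌊1725/3⌋+⌊1725/5⌋ - ⌊1725/6⌋-⌊1725/10⌋-⌊1725/15⌋ + ⌊1725/30⌋ = 862+575+345 - 287-172-115 + 57 = 1265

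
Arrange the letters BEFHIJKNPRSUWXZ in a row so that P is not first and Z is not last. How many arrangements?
By inclusion-exclusion: 15! - 2×(15-1)! + (15-2)! = 1307674368000 - 174356582400 + 6227020800 = 1139544806400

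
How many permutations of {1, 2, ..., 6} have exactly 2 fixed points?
Choose the 2 fixed points C(6,2) = 15, derange the rest: !4 = Σ_{j=0}^{4} (-1)^j·4!/j! = 24 - 24 + 12 - 4 + 1 = 9. Product = 15 × 9 = 135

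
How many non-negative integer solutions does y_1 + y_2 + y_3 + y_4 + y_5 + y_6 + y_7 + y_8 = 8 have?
C(8+8-1, 8-1) = C(15, 7) = 6435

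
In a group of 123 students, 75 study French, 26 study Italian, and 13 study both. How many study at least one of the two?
|A∪B| = |A| + |B| - |A∩B| = 75 + 26 - 13 = 88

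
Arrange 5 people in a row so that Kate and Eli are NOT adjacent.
Total - adjacent = 5! - (5-1)!×2 = 120 - 48 = 72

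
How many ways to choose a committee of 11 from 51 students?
C(51,11) = 51!/(11!×40!) = 47626016970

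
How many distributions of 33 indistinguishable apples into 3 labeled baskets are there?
C(33+3-1, 3-1) = C(35, 2) = 595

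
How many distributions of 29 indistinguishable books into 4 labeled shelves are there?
C(29+4-1, 4-1) = C(32, 3) = 4960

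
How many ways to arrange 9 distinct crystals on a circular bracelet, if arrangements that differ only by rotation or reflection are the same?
(9-1)!/2 = 40320/2 = 20160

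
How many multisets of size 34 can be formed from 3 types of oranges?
C(34+3-1, 3-1) = C(36, 2) = 630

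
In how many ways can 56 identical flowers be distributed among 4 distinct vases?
C(56+4-1, 4-1) = C(59, 3) = 32509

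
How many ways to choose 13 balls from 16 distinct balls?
C(16,13) = 16!/(13!×3!) = 560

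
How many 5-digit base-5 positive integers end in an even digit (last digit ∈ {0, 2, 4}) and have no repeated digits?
Last∈{0,2,4}. Last=0: 24. Last nonzero: 2×3×P(3,3) = 36. Total = 60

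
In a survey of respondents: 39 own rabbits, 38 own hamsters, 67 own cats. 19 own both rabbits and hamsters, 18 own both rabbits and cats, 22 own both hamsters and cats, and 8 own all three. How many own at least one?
|A∪B∪C| = 39+38+67-19-18-22+8 = 93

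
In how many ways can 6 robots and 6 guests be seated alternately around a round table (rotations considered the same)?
Fix one of the robots: (6-1)! ways for the remaining robots, × 6! ways for the guests = 120 × 720 = 86400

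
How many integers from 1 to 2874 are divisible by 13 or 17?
⌊2874/13⌋ + ⌊2874/17⌋ - ⌊2874/221⌋ = 221 + 169 - 13 = 377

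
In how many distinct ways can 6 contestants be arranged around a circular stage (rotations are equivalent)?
Circular: fix one position, arrange the rest. (6-1)! = 120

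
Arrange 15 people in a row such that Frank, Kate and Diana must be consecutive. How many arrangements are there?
Treat the 3 as one block: (15-3+1)! × 3! = 6227020800 × 6 = 37362124800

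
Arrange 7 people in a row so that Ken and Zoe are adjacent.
Treat as block: (7-1)! × 2! = 720 × 2 = 1440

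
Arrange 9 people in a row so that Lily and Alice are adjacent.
Treat as block: (9-1)! × 2! = 40320 × 2 = 80640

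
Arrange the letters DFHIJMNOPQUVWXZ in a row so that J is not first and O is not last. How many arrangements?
By inclusion-exclusion: 15! - 2×(15-1)! + (15-2)! = 1307674368000 - 174356582400 + 6227020800 = 1139544806400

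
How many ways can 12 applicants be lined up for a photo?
12! = 479001600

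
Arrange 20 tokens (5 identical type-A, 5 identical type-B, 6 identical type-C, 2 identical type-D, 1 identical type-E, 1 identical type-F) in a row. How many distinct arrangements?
20! / (5! × 5! × 6! × 2! × 1! × 1!) = 117327450240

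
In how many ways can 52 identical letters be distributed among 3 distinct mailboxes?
C(52+3-1, 3-1) = C(54, 2) = 1431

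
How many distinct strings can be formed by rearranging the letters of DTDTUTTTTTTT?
12! / (2! × 1! × 9!) = 660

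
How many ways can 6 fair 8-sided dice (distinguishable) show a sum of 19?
Coefficient of x^19 in (x + x² + ... + x^8)^6. By inclusion-exclusion on dice exceeding 8: Σ_j (-1)^j C(6,j)·C(19-1-8j, 5) = C(6,0)·C(18,5) - C(6,1)·C(10,5) = 1·8568 - 6·252 = 7056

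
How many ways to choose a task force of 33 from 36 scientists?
C(36,33) = 36!/(33!×3!) = 7140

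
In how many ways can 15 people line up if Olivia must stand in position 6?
Fix one position: (15-1)! = 87178291200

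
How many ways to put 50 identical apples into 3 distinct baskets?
C(50+3-1, 3-1) = C(52, 2) = 1326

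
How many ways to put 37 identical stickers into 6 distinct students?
C(37+6-1, 6-1) = C(42, 5) = 850668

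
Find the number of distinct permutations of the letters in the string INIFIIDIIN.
10! / (1! × 1! × 6! × 2!) = 2520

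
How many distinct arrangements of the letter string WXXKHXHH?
8! / (1! × 3! × 3! × 1!) = 1120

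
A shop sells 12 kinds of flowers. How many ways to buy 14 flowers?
C(14+12-1, 12-1) = C(25, 11) = 4457400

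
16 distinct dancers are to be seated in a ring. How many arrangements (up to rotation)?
Circular: fix one position, arrange the rest. (16-1)! = 1307674368000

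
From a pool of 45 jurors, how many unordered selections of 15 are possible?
C(45,15) = 45!/(15!×30!) = 344867425584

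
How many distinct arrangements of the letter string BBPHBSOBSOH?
11! / (2! × 1! × 2! × 2! × 4!) = 207900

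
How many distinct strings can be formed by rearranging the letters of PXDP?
4! / (1! × 2! × 1!) = 12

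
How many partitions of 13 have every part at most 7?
Let r_j(i) = number of partitions of i into parts ≤ j, for i = 0..13. r_1(i) = 1 for all i; r_j(i) = r_{j-1}(i) + r_j(i-j). Rows j = 2..7: ≤2: 1 1 2 2 3 3 4 4 5 5 6 6 7 7; ≤3: 1 1 2 3 4 5 7 8 10 12 14 16 19 21; ≤4: 1 1 2 3 5 6 9 11 15 18 23 27 34 39; ≤5: 1 1 2 3 5 7 10 13 18 23 30 37 47 57; ≤6: 1 1 2 3 5 7 11 14 20 26 35 44 58 71; ≤7: 1 1 2 3 5 7 11 15 21 28 38 49 65 82. r_7(13) = 82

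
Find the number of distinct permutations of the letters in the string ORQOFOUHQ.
9! / (1! × 2! × 1! × 3! × 1! × 1!) = 30240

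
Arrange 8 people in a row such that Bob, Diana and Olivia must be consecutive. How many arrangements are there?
Treat the 3 as one block: (8-3+1)! × 3! = 720 × 6 = 4320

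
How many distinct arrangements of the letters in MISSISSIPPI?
11! / (1! × 4! × 4! × 2!) = 34650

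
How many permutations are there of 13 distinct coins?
13! = 6227020800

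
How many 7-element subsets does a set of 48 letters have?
C(48,7) = 48!/(7!×41!) = 73629072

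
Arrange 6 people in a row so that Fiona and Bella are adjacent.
Treat as block: (6-1)! × 2! = 120 × 2 = 240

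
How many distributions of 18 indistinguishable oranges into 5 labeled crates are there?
C(18+5-1, 5-1) = C(22, 4) = 7315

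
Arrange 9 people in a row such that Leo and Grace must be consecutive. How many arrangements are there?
Treat the 2 as one block: (9-2+1)! × 2! = 40320 × 2 = 80640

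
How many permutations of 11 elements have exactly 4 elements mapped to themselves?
Choose the 4 fixed points C(11,4) = 330, derange the rest: !7 = Σ_{j=0}^{7} (-1)^j·7!/j! = 5040 - 5040 + 2520 - 840 + 210 - 42 + 7 - 1 = 1854. Product = 330 × 1854 = 611820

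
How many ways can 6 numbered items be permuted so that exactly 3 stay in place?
Choose the 3 fixed points C(6,3) = 20, derange the rest: !3 = Σ_{j=0}^{3} (-1)^j·3!/j! = 6 - 6 + 3 - 1 = 2. Product = 20 × 2 = 40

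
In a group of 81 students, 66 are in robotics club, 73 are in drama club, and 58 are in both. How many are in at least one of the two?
|A∪B| = |A| + |B| - |A∩B| = 66 + 73 - 58 = 81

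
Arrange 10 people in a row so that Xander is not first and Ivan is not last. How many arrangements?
By inclusion-exclusion: 10! - 2×(10-1)! + (10-2)! = 3628800 - 725760 + 40320 = 2943360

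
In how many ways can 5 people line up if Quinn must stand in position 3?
Fix one position: (5-1)! = 24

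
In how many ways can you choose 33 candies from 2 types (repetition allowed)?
C(33+2-1, 2-1) = C(34, 1) = 34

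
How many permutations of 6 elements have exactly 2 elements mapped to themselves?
Choose the 2 fixed points C(6,2) = 15, derange the rest: !4 = Σ_{j=0}^{4} (-1)^j·4!/j! = 24 - 24 + 12 - 4 + 1 = 9. Product = 15 × 9 = 135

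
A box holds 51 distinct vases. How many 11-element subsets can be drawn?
C(51,11) = 51!/(11!×40!) = 47626016970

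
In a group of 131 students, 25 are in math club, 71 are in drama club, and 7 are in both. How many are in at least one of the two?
|A∪B| = |A| + |B| - |A∩B| = 25 + 71 - 7 = 89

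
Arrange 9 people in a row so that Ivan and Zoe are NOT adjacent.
Total - adjacent = 9! - (9-1)!×2 = 362880 - 80640 = 282240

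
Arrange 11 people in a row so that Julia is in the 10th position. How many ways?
Fix one position: (11-1)! = 3628800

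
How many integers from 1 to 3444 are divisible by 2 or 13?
⌊3444/2⌋ + ⌊3444/13⌋ - ⌊3444/26⌋ = 1722 + 264 - 132 = 1854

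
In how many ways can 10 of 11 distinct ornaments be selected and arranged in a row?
P(11,10) = 11!/(11-10)! = 39916800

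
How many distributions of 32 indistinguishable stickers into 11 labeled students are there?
C(32+11-1, 11-1) = C(42, 10) = 1471442973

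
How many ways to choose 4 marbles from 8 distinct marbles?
C(8,4) = 8!/(4!×4!) = 70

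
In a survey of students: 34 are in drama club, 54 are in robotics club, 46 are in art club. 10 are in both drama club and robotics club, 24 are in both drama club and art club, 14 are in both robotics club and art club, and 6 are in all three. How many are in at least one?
|A∪B∪C| = 34+54+46-10-24-14+6 = 92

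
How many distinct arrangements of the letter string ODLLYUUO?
8! / (1! × 1! × 2! × 2! × 2!) = 5040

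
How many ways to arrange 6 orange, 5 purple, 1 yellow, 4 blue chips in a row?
16! / (6! × 5! × 1! × 4!) = 10090080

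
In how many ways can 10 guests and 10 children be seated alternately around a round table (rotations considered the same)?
Fix one of the guests: (10-1)! ways for the remaining guests, × 10! ways for the children = 362880 × 3628800 = 1316818944000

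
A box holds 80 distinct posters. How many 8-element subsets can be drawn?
C(80,8) = 80!/(8!×72!) = 28987537150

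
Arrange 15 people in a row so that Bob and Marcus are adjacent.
Treat as block: (15-1)! × 2! = 87178291200 × 2 = 174356582400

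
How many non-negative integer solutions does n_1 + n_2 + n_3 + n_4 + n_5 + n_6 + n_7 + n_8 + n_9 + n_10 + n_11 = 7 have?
C(7+11-1, 11-1) = C(17, 10) = 19448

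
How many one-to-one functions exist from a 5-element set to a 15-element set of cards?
P(15,5) = 15!/(15-5)! = 360360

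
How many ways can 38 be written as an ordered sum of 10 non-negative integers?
C(38+10-1, 10-1) = C(47, 9) = 1362649145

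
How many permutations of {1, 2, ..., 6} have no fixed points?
!6 = Σ_{j=0}^{6} (-1)^j·6!/j! = 720 - 720 + 360 - 120 + 30 - 6 + 1 = 265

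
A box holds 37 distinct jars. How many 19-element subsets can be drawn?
C(37,19) = 37!/(19!×18!) = 17672631900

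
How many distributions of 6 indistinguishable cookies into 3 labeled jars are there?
C(6+3-1, 3-1) = C(8, 2) = 28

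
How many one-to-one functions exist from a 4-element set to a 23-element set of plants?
P(23,4) = 23!/(23-4)! = 212520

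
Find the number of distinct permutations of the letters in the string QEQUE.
5! / (1! × 2! × 2!) = 30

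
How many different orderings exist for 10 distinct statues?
10! = 3628800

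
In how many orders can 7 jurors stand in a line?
7! = 5040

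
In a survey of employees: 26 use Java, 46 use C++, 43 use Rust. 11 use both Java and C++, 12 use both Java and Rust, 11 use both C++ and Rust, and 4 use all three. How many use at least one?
|A∪B∪C| = 26+46+43-11-12-11+4 = 85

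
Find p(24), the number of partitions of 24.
Pentagonal recurrence p(n) = p(n-1) + p(n-2) - p(n-5) - p(n-7) + p(n-12) + p(n-15) - ... gives p(0..23) = 1, 1, 2, 3, 5, 7, 11, 15, 22, 30, 42, 56, 77, 101, 135, 176, 231, 297, 385, 490, 627, 792, 1002, 1255. p(24) = p(23) + p(22) - p(19) - p(17) + p(12) + p(9) - p(2) = 1255 + 1002 - 490 - 297 + 77 + 30 - 2 = 1575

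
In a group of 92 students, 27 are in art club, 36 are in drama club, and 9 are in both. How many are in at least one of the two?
|A∪B| = |A| + |B| - |A∩B| = 27 + 36 - 9 = 54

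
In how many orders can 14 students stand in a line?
14! = 87178291200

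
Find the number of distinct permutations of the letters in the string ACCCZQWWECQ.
11! / (2! × 2! × 1! × 1! × 4! × 1!) = 415800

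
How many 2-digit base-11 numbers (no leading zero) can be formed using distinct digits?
First digit: 10 choices (nonzero). Then descending: 10 × 10 = 100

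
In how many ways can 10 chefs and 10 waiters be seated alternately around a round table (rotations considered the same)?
Fix one of the chefs: (10-1)! ways for the remaining chefs, × 10! ways for the waiters = 362880 × 3628800 = 1316818944000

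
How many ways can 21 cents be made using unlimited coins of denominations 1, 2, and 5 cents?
Coefficient of x^21 in 1/(1-x^1) · 1/(1-x^2) · 1/(1-x^5). Case on j = number of 5-cent coins (j = 0..4); remainder r = 21 - 5j is made from {1,2} in ⌊r/2⌋+1 ways. r = 21, 16, 11, 6, 1 → 11 + 9 + 6 + 4 + 1 = 31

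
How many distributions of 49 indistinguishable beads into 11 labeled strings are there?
C(49+11-1, 11-1) = C(59, 10) = 62828356305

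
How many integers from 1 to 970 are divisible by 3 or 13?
⌊970/3⌋ + ⌊970/13⌋ - ⌊970/39⌋ = 323 + 74 - 24 = 373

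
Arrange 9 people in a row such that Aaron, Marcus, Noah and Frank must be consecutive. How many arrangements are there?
Treat the 4 as one block: (9-4+1)! × 4! = 720 × 24 = 17280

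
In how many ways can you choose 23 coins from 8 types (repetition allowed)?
C(23+8-1, 8-1) = C(30, 7) = 2035800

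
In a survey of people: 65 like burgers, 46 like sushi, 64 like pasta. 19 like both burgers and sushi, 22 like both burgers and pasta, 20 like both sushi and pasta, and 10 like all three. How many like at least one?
|A∪B∪C| = 65+46+64-19-22-20+10 = 124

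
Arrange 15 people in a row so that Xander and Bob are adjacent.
Treat as block: (15-1)! × 2! = 87178291200 × 2 = 174356582400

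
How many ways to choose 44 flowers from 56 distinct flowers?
C(56,44) = 56!/(44!×12!) = 558383307300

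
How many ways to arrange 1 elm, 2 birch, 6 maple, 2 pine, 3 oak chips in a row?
14! / (1! × 2! × 6! × 2! × 3!) = 5045040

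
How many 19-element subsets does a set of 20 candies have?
C(20,19) = 20!/(19!×1!) = 20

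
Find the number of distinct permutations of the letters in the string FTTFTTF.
7! / (4! × 3!) = 35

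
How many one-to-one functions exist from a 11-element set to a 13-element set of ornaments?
P(13,11) = 13!/(13-11)! = 3113510400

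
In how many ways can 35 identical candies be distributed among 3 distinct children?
C(35+3-1, 3-1) = C(37, 2) = 666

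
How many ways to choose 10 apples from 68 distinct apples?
C(68,10) = 68!/(10!×58!) = 290752384208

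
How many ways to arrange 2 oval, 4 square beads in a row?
6! / (2! × 4!) = 15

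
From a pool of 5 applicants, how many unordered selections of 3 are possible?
C(5,3) = 5!/(3!×2!) = 10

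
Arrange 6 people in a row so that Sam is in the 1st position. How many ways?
Fix one position: (6-1)! = 120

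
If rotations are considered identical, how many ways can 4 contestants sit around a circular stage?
Circular: fix one position, arrange the rest. (4-1)! = 6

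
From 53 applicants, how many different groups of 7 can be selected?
C(53,7) = 53!/(7!×46!) = 154143080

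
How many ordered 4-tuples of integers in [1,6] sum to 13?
Coefficient of x^13 in (x + x² + ... + x^6)^4. By inclusion-exclusion on dice exceeding 6: Σ_j (-1)^j C(4,j)·C(13-1-6j, 3) = C(4,0)·C(12,3) - C(4,1)·C(6,3) = 1·220 - 4·20 = 140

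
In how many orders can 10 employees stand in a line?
10! = 3628800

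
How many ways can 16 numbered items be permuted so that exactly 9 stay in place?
Choose the 9 fixed points C(16,9) = 11440, derange the rest: !7 = Σ_{j=0}^{7} (-1)^j·7!/j! = 5040 - 5040 + 2520 - 840 + 210 - 42 + 7 - 1 = 1854. Product = 11440 × 1854 = 21209760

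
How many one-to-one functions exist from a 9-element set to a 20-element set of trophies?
P(20,9) = 20!/(20-9)! = 60949324800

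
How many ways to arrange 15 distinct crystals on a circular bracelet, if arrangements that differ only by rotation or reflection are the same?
(15-1)!/2 = 87178291200/2 = 43589145600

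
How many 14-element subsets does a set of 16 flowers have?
C(16,14) = 16!/(14!×2!) = 120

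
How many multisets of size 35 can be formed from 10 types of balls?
C(35+10-1, 10-1) = C(44, 9) = 708930508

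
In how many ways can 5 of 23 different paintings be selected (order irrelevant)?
C(23,5) = 23!/(5!×18!) = 33649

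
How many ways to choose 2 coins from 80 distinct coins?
C(80,2) = 80!/(2!×78!) = 3160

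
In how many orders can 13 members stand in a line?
13! = 6227020800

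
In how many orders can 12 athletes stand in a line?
12! = 479001600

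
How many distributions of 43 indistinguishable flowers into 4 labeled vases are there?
C(43+4-1, 4-1) = C(46, 3) = 15180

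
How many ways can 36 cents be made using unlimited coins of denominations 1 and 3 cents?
Coefficient of x^36 in 1/(1-x^1) · 1/(1-x^3). Use j coins of 3 for j = 0..⌊36/3⌋ = 12, the rest in 1s: 12 + 1 = 13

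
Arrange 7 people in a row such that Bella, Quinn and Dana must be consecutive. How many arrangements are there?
Treat the 3 as one block: (7-3+1)! × 3! = 120 × 6 = 720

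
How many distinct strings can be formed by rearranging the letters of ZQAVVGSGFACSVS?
14! / (1! × 2! × 3! × 1! × 1! × 2! × 1! × 3!) = 605404800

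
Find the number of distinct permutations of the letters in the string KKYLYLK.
7! / (3! × 2! × 2!) = 210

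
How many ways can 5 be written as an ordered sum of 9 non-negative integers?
C(5+9-1, 9-1) = C(13, 8) = 1287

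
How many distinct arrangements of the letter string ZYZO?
4! / (1! × 2! × 1!) = 12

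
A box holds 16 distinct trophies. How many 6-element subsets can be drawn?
C(16,6) = 16!/(6!×10!) = 8008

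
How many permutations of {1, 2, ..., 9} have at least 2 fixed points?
Exactly j fixed points: C(9,j)·!(9-j); sum over j ≥ 2 (derangement numbers via !m = (m-1)·(!(m-1) + !(m-2)): !0..!7 = 1, 0, 1, 2, 9, 44, 265, 1854). Σ_{j=2}^{9} C(9,j)·!(9-j) = C(9,2)·!7 + C(9,3)·!6 + C(9,4)·!5 + C(9,5)·!4 + C(9,6)·!3 + C(9,7)·!2 + C(9,8)·!1 + C(9,9)·!0 = 36·1854 + 84·265 + 126·44 + 126·9 + 84·2 + 36·1 + 9·0 + 1·1 = 95887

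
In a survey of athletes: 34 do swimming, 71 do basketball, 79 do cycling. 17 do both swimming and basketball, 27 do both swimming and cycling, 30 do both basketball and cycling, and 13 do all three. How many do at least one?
|A∪B∪C| = 34+71+79-17-27-30+13 = 123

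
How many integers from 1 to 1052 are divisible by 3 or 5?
⌊1052/3⌋ + ⌊1052/5⌋ - ⌊1052/15⌋ = 350 + 210 - 70 = 490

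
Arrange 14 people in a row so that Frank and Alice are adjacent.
Treat as block: (14-1)! × 2! = 6227020800 × 2 = 12454041600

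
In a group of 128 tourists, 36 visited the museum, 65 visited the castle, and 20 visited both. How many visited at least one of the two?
|A∪B| = |A| + |B| - |A∩B| = 36 + 65 - 20 = 81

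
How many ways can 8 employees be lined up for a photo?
8! = 40320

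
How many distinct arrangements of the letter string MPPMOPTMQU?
10! / (3! × 1! × 1! × 1! × 1! × 3!) = 100800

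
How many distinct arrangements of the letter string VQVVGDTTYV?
10! / (1! × 2! × 4! × 1! × 1! × 1!) = 75600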